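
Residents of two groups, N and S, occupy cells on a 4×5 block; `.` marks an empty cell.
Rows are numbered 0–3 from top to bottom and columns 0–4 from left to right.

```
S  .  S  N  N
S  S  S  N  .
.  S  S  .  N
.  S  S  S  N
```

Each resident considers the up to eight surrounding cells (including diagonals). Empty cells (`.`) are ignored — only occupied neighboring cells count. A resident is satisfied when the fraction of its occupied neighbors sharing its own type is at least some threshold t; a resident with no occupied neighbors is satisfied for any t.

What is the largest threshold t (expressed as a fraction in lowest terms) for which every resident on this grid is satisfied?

(0,0)S 2/2
(0,2)S 2/4
(0,3)N 2/4
(0,4)N 2/2
(1,0)S 3/3
(1,1)S 6/6
(1,2)S 4/6
(1,3)N 3/6
(2,1)S 6/6
(2,2)S 6/7
(2,4)N 2/3
(3,1)S 3/3
(3,2)S 4/4
(3,3)S 2/4
(3,4)N 1/2
The smallest same-type fraction is 2/4 at (0,2), which reduces to 1/2. Any threshold above that leaves this resident unsatisfied.

1/2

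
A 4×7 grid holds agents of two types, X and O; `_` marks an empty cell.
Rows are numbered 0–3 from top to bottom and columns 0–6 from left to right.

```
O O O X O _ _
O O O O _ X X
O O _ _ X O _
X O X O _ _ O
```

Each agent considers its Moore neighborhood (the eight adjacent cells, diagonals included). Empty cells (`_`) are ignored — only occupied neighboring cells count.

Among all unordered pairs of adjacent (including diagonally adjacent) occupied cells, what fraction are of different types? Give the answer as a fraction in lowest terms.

Scan each occupied cell's neighbors to the right and below (and the two forward diagonals) so each pair is counted once.
From row 0: 5 unlike of 16 pairs (running 5/16).
From row 1: 3 unlike of 13 pairs (running 8/29).
From row 2: 5 unlike of 9 pairs (running 13/38).
From row 3: 3 unlike of 3 pairs (running 16/41).
Total adjacent occupied pairs: 41; unlike-type pairs: 16.
16/41 is already in lowest terms.

16/41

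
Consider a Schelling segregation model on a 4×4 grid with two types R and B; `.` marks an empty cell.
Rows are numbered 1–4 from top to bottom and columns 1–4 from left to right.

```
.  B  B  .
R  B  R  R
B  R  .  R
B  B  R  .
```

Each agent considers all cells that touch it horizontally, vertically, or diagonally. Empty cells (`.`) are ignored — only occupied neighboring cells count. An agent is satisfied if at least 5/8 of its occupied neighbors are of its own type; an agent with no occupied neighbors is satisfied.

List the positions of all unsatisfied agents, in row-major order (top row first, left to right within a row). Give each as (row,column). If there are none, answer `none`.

(1,2)B 2/4 unhappy
(1,3)B 2/4 unhappy
(2,1)R 1/4 unhappy
(2,2)B 3/6 unhappy
(2,3)R 3/6 unhappy
(2,4)R 2/3 ok
(3,1)B 3/5 unhappy
(3,2)R 3/7 unhappy
(3,4)R 3/3 ok
(4,1)B 2/3 ok
(4,2)B 2/4 unhappy
(4,3)R 2/3 ok

(1,2), (1,3), (2,1), (2,2), (2,3), (3,1), (3,2), (4,2)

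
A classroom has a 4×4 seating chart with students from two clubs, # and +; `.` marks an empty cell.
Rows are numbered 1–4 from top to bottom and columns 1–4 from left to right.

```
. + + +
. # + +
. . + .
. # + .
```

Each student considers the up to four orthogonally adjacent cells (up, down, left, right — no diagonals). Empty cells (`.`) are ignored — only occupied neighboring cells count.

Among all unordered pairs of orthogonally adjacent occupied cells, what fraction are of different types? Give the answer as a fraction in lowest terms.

Scan each occupied cell's neighbors to the right and below so each pair is counted once.
Row 1: +(1,2)–+(1,3)= +(1,2)–#(2,2)≠ +(1,3)–+(1,4)= +(1,3)–+(2,3)= +(1,4)–+(2,4)=  → 1/5 unlike.
Row 2: #(2,2)–+(2,3)≠ +(2,3)–+(2,4)= +(2,3)–+(3,3)=  → 1/3 unlike.
Row 3: +(3,3)–+(4,3)=  → 0/1 unlike.
Row 4: #(4,2)–+(4,3)≠  → 1/1 unlike.
Total adjacent occupied pairs: 10; unlike-type pairs: 3.
3/10 is already in lowest terms.

3/10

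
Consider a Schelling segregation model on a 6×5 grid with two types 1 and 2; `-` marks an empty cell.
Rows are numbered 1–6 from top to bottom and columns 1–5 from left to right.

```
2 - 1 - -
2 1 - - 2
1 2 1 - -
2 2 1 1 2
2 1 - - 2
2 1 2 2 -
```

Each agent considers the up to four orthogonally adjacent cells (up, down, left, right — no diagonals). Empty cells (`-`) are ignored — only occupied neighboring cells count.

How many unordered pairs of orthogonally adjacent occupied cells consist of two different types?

Scan each occupied cell's neighbors to the right and below so each pair is counted once.
Row 1: 2(1,1)–2(2,1)=  → 0/1 unlike.
Row 2: 2(2,1)–1(2,2)≠ 2(2,1)–1(3,1)≠ 1(2,2)–2(3,2)≠  → 3/3 unlike.
Row 3: 1(3,1)–2(3,2)≠ 1(3,1)–2(4,1)≠ 2(3,2)–1(3,3)≠ 2(3,2)–2(4,2)= 1(3,3)–1(4,3)=  → 3/5 unlike.
Row 4: 2(4,1)–2(4,2)= 2(4,1)–2(5,1)= 2(4,2)–1(4,3)≠ 2(4,2)–1(5,2)≠ 1(4,3)–1(4,4)= 1(4,4)–2(4,5)≠ 2(4,5)–2(5,5)=  → 3/7 unlike.
Row 5: 2(5,1)–1(5,2)≠ 2(5,1)–2(6,1)= 1(5,2)–1(6,2)=  → 1/3 unlike.
Row 6: 2(6,1)–1(6,2)≠ 1(6,2)–2(6,3)≠ 2(6,3)–2(6,4)=  → 2/3 unlike.
Total adjacent occupied pairs: 22; unlike-type pairs: 12.

12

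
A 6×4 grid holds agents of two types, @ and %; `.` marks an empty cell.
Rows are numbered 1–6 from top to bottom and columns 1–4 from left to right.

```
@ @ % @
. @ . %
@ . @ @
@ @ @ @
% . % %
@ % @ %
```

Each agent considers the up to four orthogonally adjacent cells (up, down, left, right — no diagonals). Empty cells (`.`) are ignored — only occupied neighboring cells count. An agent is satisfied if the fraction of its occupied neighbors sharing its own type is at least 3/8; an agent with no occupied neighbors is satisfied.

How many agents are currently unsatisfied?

(1,1)@ 1/1 ✓
(1,2)@ 2/3 ✓
(1,3)% 0/2 ✗
(1,4)@ 0/2 ✗
(2,2)@ 1/1 ✓
(2,4)% 0/2 ✗
(3,1)@ 1/1 ✓
(3,3)@ 2/2 ✓
(3,4)@ 2/3 ✓
(4,1)@ 2/3 ✓
(4,2)@ 2/2 ✓
(4,3)@ 3/4 ✓
(4,4)@ 2/3 ✓
(5,1)% 0/2 ✗
(5,3)% 1/3 ✗
(5,4)% 2/3 ✓
(6,1)@ 0/2 ✗
(6,2)% 0/2 ✗
(6,3)@ 0/3 ✗
(6,4)% 1/2 ✓
Unsatisfied: (1,3), (1,4), (2,4), (5,1), (5,3), (6,1), (6,2), (6,3) — 8 in total.

8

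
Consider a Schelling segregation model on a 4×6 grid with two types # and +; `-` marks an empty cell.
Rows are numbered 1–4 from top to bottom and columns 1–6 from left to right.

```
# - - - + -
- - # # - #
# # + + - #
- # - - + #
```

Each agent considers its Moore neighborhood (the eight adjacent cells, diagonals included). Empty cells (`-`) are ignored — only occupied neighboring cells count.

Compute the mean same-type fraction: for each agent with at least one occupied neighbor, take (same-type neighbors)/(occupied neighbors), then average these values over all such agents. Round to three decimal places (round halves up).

Row 1: (1,1)# — no occupied neighbors · (1,5)+ 0/2
Row 2: (2,3)# 2/4 · (2,4)# 1/4 · (2,6)# 1/2
Row 3: (3,1)# 2/2 · (3,2)# 3/4 · (3,3)+ 1/5 · (3,4)+ 2/4 · (3,6)# 2/3
Row 4: (4,2)# 2/3 · (4,5)+ 1/3 · (4,6)# 1/2
Sum over 12 agents: 0/2 + 2/4 + 1/4 + 1/2 + 2/2 + 3/4 + 1/5 + 2/4 + 2/3 + 2/3 + 1/3 + 1/2 = 88/15; mean = 88/15 ÷ 12 = 22/45 = 0.488888… → 0.489.

0.489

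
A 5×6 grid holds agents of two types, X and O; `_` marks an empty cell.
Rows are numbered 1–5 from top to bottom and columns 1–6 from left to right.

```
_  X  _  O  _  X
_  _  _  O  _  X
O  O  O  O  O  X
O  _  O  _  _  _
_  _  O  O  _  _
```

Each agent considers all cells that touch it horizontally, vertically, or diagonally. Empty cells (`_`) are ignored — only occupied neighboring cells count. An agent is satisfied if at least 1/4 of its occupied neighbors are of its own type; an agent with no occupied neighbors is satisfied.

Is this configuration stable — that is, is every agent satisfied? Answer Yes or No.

Yes

(1,2)X 0/0 ok
(1,4)O 1/1 ok
(1,6)X 1/1 ok
(2,4)O 4/4 ok
(2,6)X 2/3 ok
(3,1)O 2/2 ok
(3,2)O 4/4 ok
(3,3)O 4/4 ok
(3,4)O 4/4 ok
(3,5)O 2/4 ok
(3,6)X 1/2 ok
(4,1)O 2/2 ok
(4,3)O 5/5 ok
(5,3)O 2/2 ok
(5,4)O 2/2 ok
All meet the threshold, so the configuration is stable.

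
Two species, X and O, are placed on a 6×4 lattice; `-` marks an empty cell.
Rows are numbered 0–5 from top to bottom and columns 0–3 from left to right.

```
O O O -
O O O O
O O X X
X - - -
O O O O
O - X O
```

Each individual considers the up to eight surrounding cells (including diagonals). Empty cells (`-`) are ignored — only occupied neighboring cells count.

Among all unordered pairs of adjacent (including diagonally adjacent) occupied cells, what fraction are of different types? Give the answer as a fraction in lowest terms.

14/41

Scan each occupied cell's neighbors to the right and below (and the two forward diagonals) so each pair is counted once.
Row 0: O(0,0)–O(0,1)= O(0,0)–O(1,0)= O(0,0)–O(1,1)= O(0,1)–O(0,2)= O(0,1)–O(1,1)= O(0,1)–O(1,2)= O(0,1)–O(1,0)= O(0,2)–O(1,2)= O(0,2)–O(1,3)= O(0,2)–O(1,1)=  → 0/10 unlike.
Row 1: O(1,0)–O(1,1)= O(1,0)–O(2,0)= O(1,0)–O(2,1)= O(1,1)–O(1,2)= O(1,1)–O(2,1)= O(1,1)–X(2,2)≠ O(1,1)–O(2,0)= O(1,2)–O(1,3)= O(1,2)–X(2,2)≠ O(1,2)–X(2,3)≠ O(1,2)–O(2,1)= O(1,3)–X(2,3)≠ O(1,3)–X(2,2)≠  → 5/13 unlike.
Row 2: O(2,0)–O(2,1)= O(2,0)–X(3,0)≠ O(2,1)–X(2,2)≠ O(2,1)–X(3,0)≠ X(2,2)–X(2,3)=  → 3/5 unlike.
Row 3: X(3,0)–O(4,0)≠ X(3,0)–O(4,1)≠  → 2/2 unlike.
Row 4: O(4,0)–O(4,1)= O(4,0)–O(5,0)= O(4,1)–O(4,2)= O(4,1)–X(5,2)≠ O(4,1)–O(5,0)= O(4,2)–O(4,3)= O(4,2)–X(5,2)≠ O(4,2)–O(5,3)= O(4,3)–O(5,3)= O(4,3)–X(5,2)≠  → 3/10 unlike.
Row 5: X(5,2)–O(5,3)≠  → 1/1 unlike.
Total adjacent occupied pairs: 41; unlike-type pairs: 14.
14/41 is already in lowest terms.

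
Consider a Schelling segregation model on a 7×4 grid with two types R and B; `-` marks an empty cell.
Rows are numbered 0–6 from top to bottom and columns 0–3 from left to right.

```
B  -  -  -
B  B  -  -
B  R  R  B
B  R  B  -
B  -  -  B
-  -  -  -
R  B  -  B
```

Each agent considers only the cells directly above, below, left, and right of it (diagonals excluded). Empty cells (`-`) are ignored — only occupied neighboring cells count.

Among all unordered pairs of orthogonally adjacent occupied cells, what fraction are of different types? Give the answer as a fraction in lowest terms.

1/2

Scan each occupied cell's neighbors to the right and below so each pair is counted once.
From row 0: 0 unlike of 1 pairs (running 0/1).
From row 1: 1 unlike of 3 pairs (running 1/4).
From row 2: 3 unlike of 6 pairs (running 4/10).
From row 3: 2 unlike of 3 pairs (running 6/13).
From row 6: 1 unlike of 1 pairs (running 7/14).
Total adjacent occupied pairs: 14; unlike-type pairs: 7.
7/14 reduces to 1/2.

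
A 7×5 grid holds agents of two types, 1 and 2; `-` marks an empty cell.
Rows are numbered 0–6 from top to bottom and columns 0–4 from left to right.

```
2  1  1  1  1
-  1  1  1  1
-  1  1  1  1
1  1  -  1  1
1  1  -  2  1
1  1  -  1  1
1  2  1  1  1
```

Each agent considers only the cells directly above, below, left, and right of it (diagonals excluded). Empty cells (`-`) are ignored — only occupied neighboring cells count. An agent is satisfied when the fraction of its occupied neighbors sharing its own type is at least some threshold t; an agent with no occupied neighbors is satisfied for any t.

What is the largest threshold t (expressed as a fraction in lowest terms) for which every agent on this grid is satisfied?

0/1

Row 0: (0,0)2 0/1 · (0,1)1 2/3 · (0,2)1 3/3 · (0,3)1 3/3 · (0,4)1 2/2
Row 1: (1,1)1 3/3 · (1,2)1 4/4 · (1,3)1 4/4 · (1,4)1 3/3
Row 2: (2,1)1 3/3 · (2,2)1 3/3 · (2,3)1 4/4 · (2,4)1 3/3
Row 3: (3,0)1 2/2 · (3,1)1 3/3 · (3,3)1 2/3 · (3,4)1 3/3
Row 4: (4,0)1 3/3 · (4,1)1 3/3 · (4,3)2 0/3 · (4,4)1 2/3
Row 5: (5,0)1 3/3 · (5,1)1 2/3 · (5,3)1 2/3 · (5,4)1 3/3
Row 6: (6,0)1 1/2 · (6,1)2 0/3 · (6,2)1 1/2 · (6,3)1 3/3 · (6,4)1 2/2
The smallest same-type fraction is 0/1 at (0,0), which reduces to 0/1. Any threshold above that leaves this agent unsatisfied.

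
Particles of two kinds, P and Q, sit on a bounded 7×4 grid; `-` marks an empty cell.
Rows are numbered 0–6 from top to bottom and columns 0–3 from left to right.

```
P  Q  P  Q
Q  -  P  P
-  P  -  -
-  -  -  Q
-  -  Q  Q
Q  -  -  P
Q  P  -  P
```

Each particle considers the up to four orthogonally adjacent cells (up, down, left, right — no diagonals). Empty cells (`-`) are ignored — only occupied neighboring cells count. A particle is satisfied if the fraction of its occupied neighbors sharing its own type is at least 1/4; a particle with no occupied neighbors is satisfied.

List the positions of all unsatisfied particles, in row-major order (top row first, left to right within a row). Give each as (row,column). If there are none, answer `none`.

Row 0: (0,0)P 0/2 unhappy · (0,1)Q 0/2 unhappy · (0,2)P 1/3 ok · (0,3)Q 0/2 unhappy
Row 1: (1,0)Q 0/1 unhappy · (1,2)P 2/2 ok · (1,3)P 1/2 ok
Row 2: (2,1)P 0/0 ok
Row 3: (3,3)Q 1/1 ok
Row 4: (4,2)Q 1/1 ok · (4,3)Q 2/3 ok
Row 5: (5,0)Q 1/1 ok · (5,3)P 1/2 ok
Row 6: (6,0)Q 1/2 ok · (6,1)P 0/1 unhappy · (6,3)P 1/1 ok

(0,0), (0,1), (0,3), (1,0), (6,1)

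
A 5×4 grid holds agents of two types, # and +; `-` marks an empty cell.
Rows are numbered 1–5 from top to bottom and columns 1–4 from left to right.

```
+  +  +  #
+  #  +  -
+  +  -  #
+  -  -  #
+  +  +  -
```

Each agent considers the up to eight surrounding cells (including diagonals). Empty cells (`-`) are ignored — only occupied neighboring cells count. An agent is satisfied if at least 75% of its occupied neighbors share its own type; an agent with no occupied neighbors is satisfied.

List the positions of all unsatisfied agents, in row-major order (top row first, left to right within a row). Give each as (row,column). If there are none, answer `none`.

(1,1)+ 2/3 not
(1,2)+ 4/5 satisfied
(1,3)+ 2/4 not
(1,4)# 0/2 not
(2,1)+ 4/5 satisfied
(2,2)# 0/7 not
(2,3)+ 3/6 not
(3,1)+ 3/4 satisfied
(3,2)+ 4/5 satisfied
(3,4)# 1/2 not
(4,1)+ 4/4 satisfied
(4,4)# 1/2 not
(5,1)+ 2/2 satisfied
(5,2)+ 3/3 satisfied
(5,3)+ 1/2 not

(1,1), (1,3), (1,4), (2,2), (2,3), (3,4), (4,4), (5,3)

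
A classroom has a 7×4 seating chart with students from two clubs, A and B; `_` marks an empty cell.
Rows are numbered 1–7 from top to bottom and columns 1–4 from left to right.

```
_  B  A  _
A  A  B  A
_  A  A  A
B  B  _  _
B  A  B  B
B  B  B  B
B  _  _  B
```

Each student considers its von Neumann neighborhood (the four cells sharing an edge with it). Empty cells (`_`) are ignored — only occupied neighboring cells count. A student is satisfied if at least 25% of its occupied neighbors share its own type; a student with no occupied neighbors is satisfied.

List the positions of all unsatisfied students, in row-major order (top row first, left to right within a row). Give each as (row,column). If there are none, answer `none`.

(1,2), (1,3), (2,3), (5,2)

Row 1: (1,2)B 0/2 unhappy · (1,3)A 0/2 unhappy
Row 2: (2,1)A 1/1 ok · (2,2)A 2/4 ok · (2,3)B 0/4 unhappy · (2,4)A 1/2 ok
Row 3: (3,2)A 2/3 ok · (3,3)A 2/3 ok · (3,4)A 2/2 ok
Row 4: (4,1)B 2/2 ok · (4,2)B 1/3 ok
Row 5: (5,1)B 2/3 ok · (5,2)A 0/4 unhappy · (5,3)B 2/3 ok · (5,4)B 2/2 ok
Row 6: (6,1)B 3/3 ok · (6,2)B 2/3 ok · (6,3)B 3/3 ok · (6,4)B 3/3 ok
Row 7: (7,1)B 1/1 ok · (7,4)B 1/1 ok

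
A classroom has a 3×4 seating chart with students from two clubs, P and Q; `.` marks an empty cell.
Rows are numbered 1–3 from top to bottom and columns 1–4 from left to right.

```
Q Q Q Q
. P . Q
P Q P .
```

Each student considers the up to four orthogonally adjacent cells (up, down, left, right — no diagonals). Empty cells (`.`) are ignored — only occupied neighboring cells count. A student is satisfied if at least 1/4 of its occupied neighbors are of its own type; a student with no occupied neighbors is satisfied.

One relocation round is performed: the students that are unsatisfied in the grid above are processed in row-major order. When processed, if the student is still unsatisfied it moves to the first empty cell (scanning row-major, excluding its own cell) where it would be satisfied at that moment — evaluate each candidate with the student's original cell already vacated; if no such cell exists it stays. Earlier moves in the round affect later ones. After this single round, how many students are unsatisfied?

0

Initially unsatisfied (in order): (2,2), (3,1), (3,2), (3,3).
  (2,2) → (2,1).
  (3,1): now satisfied by earlier moves; stays.
  (3,2) → (2,2).
  (3,3): now satisfied by earlier moves; stays.
Resulting grid:
Q Q Q Q
P Q . Q
P . P .
All satisfied now.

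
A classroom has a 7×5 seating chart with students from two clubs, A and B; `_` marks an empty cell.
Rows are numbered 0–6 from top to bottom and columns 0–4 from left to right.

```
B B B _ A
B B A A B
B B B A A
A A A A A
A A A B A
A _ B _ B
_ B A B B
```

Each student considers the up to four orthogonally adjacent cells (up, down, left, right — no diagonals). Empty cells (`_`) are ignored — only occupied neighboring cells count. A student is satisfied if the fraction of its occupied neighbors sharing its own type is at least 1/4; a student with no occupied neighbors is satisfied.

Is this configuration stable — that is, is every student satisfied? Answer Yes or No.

(0,0)B 2/2 ok
(0,1)B 3/3 ok
(0,2)B 1/2 ok
(0,4)A 0/1 unhappy
(1,0)B 3/3 ok
(1,1)B 3/4 ok
(1,2)A 1/4 ok
(1,3)A 2/3 ok
(1,4)B 0/3 unhappy
(2,0)B 2/3 ok
(2,1)B 3/4 ok
(2,2)B 1/4 ok
(2,3)A 3/4 ok
(2,4)A 2/3 ok
(3,0)A 2/3 ok
(3,1)A 3/4 ok
(3,2)A 3/4 ok
(3,3)A 3/4 ok
(3,4)A 3/3 ok
(4,0)A 3/3 ok
(4,1)A 3/3 ok
(4,2)A 2/4 ok
(4,3)B 0/3 unhappy
(4,4)A 1/3 ok
(5,0)A 1/1 ok
(5,2)B 0/2 unhappy
(5,4)B 1/2 ok
(6,1)B 0/1 unhappy
(6,2)A 0/3 unhappy
(6,3)B 1/2 ok
(6,4)B 2/2 ok
For instance (0,4) has only 0/1 same-type neighbors, below 1/4.

No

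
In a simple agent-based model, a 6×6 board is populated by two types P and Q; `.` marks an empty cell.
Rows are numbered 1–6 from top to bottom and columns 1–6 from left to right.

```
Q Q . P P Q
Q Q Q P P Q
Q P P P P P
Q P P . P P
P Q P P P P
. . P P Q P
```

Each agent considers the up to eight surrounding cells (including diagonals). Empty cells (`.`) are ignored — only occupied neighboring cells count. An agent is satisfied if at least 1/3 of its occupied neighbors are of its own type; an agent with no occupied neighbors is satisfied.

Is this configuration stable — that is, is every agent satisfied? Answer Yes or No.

No

Row 1: (1,1)Q 3/3 ok · (1,2)Q 4/4 ok · (1,4)P 3/4 ok · (1,5)P 3/5 ok · (1,6)Q 1/3 ok
Row 2: (2,1)Q 4/5 ok · (2,2)Q 5/7 ok · (2,3)Q 2/7 unhappy · (2,4)P 6/7 ok · (2,5)P 6/8 ok · (2,6)Q 1/5 unhappy
Row 3: (3,1)Q 3/5 ok · (3,2)P 3/8 ok · (3,3)P 5/7 ok · (3,4)P 6/7 ok · (3,5)P 6/7 ok · (3,6)P 4/5 ok
Row 4: (4,1)Q 2/5 ok · (4,2)P 5/8 ok · (4,3)P 6/7 ok · (4,5)P 7/7 ok · (4,6)P 5/5 ok
Row 5: (5,1)P 1/3 ok · (5,2)Q 1/6 unhappy · (5,3)P 5/6 ok · (5,4)P 6/7 ok · (5,5)P 6/7 ok · (5,6)P 4/5 ok
Row 6: (6,3)P 3/4 ok · (6,4)P 4/5 ok · (6,5)Q 0/5 unhappy · (6,6)P 2/3 ok
For instance (2,3) has only 2/7 same-type neighbors, below 1/3.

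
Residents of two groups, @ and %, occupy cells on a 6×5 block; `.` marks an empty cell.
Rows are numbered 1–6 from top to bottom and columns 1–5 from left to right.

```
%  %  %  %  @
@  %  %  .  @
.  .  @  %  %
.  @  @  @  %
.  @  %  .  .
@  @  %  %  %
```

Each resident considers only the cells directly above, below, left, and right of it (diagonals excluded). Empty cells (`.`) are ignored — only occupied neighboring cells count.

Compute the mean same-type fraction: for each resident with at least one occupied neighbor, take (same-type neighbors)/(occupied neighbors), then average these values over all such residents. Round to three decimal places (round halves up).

Row 1: (1,1)% 1/2 · (1,2)% 3/3 · (1,3)% 3/3 · (1,4)% 1/2 · (1,5)@ 1/2
Row 2: (2,1)@ 0/2 · (2,2)% 2/3 · (2,3)% 2/3 · (2,5)@ 1/2
Row 3: (3,3)@ 1/3 · (3,4)% 1/3 · (3,5)% 2/3
Row 4: (4,2)@ 2/2 · (4,3)@ 3/4 · (4,4)@ 1/3 · (4,5)% 1/2
Row 5: (5,2)@ 2/3 · (5,3)% 1/3
Row 6: (6,1)@ 1/1 · (6,2)@ 2/3 · (6,3)% 2/3 · (6,4)% 2/2 · (6,5)% 1/1
Sum over 23 residents: 1/2 + 3/3 + 3/3 + 1/2 + 1/2 + 0/2 + 2/3 + 2/3 + 1/2 + 1/3 + 1/3 + 2/3 + 2/2 + 3/4 + 1/3 + 1/2 + 2/3 + 1/3 + 1/1 + 2/3 + 2/3 + 2/2 + 1/1 = 175/12; mean = 175/12 ÷ 23 = 175/276 = 0.634057… → 0.634.

0.634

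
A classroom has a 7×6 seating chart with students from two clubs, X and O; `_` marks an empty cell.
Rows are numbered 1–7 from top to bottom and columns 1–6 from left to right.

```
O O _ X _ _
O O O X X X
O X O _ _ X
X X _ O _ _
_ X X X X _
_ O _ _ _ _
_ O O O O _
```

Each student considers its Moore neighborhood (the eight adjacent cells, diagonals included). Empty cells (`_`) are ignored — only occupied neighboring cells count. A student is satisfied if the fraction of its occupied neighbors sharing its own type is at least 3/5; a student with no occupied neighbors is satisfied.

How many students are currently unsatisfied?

8

(1,1)O 3/3 satisfied
(1,2)O 4/4 satisfied
(1,4)X 2/3 satisfied
(2,1)O 4/5 satisfied
(2,2)O 6/7 satisfied
(2,3)O 3/6 not
(2,4)X 2/4 not
(2,5)X 4/4 satisfied
(2,6)X 2/2 satisfied
(3,1)O 2/5 not
(3,2)X 2/7 not
(3,3)O 3/6 not
(3,6)X 2/2 satisfied
(4,1)X 3/4 satisfied
(4,2)X 4/6 satisfied
(4,4)O 1/4 not
(5,2)X 3/4 satisfied
(5,3)X 3/5 satisfied
(5,4)X 2/3 satisfied
(5,5)X 1/2 not
(6,2)O 2/4 not
(7,2)O 2/2 satisfied
(7,3)O 3/3 satisfied
(7,4)O 2/2 satisfied
(7,5)O 1/1 satisfied
Unsatisfied: (2,3), (2,4), (3,1), (3,2), (3,3), (4,4), (5,5), (6,2) — 8 in total.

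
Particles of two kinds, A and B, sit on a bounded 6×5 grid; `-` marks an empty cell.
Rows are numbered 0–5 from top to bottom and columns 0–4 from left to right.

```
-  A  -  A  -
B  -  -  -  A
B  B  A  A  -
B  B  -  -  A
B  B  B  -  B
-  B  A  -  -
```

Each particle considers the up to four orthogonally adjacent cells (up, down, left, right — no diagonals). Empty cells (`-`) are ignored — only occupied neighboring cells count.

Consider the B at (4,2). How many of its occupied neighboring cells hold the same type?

1

Occupied neighbors of (4,2): (5,2)=A, (4,1)=B.
Same type (B): 1 of 2.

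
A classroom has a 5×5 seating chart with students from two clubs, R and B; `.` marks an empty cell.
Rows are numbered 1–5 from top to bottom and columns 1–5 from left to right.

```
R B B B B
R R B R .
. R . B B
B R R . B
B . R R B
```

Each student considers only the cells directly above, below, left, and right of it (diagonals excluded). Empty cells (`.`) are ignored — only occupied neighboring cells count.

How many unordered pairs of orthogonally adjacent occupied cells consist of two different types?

8

Scan each occupied cell's neighbors to the right and below so each pair is counted once.
From row 1: 3 unlike of 8 pairs (running 3/8).
From row 2: 3 unlike of 5 pairs (running 6/13).
From row 3: 0 unlike of 3 pairs (running 6/16).
From row 4: 1 unlike of 5 pairs (running 7/21).
From row 5: 1 unlike of 2 pairs (running 8/23).
Total adjacent occupied pairs: 23; unlike-type pairs: 8.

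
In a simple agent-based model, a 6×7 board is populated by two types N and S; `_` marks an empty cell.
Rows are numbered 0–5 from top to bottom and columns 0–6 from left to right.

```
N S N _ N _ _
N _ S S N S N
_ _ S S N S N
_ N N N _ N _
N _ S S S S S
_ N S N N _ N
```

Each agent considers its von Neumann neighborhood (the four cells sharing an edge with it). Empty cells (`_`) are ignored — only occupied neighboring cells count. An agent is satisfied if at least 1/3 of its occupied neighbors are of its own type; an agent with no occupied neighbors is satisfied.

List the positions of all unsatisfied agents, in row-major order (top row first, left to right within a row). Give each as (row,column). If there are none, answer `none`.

(0,1), (0,2), (2,5), (3,5), (5,1), (5,6)

Row 0: (0,0)N 1/2 satisfied · (0,1)S 0/2 not · (0,2)N 0/2 not · (0,4)N 1/1 satisfied
Row 1: (1,0)N 1/1 satisfied · (1,2)S 2/3 satisfied · (1,3)S 2/3 satisfied · (1,4)N 2/4 satisfied · (1,5)S 1/3 satisfied · (1,6)N 1/2 satisfied
Row 2: (2,2)S 2/3 satisfied · (2,3)S 2/4 satisfied · (2,4)N 1/3 satisfied · (2,5)S 1/4 not · (2,6)N 1/2 satisfied
Row 3: (3,1)N 1/1 satisfied · (3,2)N 2/4 satisfied · (3,3)N 1/3 satisfied · (3,5)N 0/2 not
Row 4: (4,0)N 0/0 satisfied · (4,2)S 2/3 satisfied · (4,3)S 2/4 satisfied · (4,4)S 2/3 satisfied · (4,5)S 2/3 satisfied · (4,6)S 1/2 satisfied
Row 5: (5,1)N 0/1 not · (5,2)S 1/3 satisfied · (5,3)N 1/3 satisfied · (5,4)N 1/2 satisfied · (5,6)N 0/1 not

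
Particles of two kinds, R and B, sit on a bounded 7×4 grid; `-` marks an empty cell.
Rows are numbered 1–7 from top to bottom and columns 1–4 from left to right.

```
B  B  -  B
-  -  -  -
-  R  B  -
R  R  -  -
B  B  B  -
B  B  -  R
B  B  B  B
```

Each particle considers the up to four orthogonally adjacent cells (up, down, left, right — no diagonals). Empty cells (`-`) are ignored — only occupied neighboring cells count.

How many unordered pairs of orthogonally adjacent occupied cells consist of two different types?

Scan each occupied cell's neighbors to the right and below so each pair is counted once.
From row 1: 0 unlike of 1 pairs (running 0/1).
From row 3: 1 unlike of 2 pairs (running 1/3).
From row 4: 2 unlike of 3 pairs (running 3/6).
From row 5: 0 unlike of 4 pairs (running 3/10).
From row 6: 1 unlike of 4 pairs (running 4/14).
From row 7: 0 unlike of 3 pairs (running 4/17).
Total adjacent occupied pairs: 17; unlike-type pairs: 4.

4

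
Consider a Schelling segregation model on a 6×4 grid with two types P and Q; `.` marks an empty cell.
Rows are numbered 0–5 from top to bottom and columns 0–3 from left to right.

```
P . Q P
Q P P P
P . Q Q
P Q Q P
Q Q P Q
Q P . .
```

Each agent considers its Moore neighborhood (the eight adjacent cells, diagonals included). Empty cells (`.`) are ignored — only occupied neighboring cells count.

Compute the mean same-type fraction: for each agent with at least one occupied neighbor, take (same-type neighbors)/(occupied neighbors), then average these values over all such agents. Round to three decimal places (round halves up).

0.419

Row 0: (0,0)P 1/2 · (0,2)Q 0/4 · (0,3)P 2/3
Row 1: (1,0)Q 0/3 · (1,1)P 3/6 · (1,2)P 3/6 · (1,3)P 2/5
Row 2: (2,0)P 2/4 · (2,2)Q 3/7 · (2,3)Q 2/5
Row 3: (3,0)P 1/4 · (3,1)Q 4/7 · (3,2)Q 5/7 · (3,3)P 1/5
Row 4: (4,0)Q 3/5 · (4,1)Q 4/7 · (4,2)P 2/6 · (4,3)Q 1/3
Row 5: (5,0)Q 2/3 · (5,1)P 1/4
Sum over 20 agents: 1/2 + 0/4 + 2/3 + 0/3 + 3/6 + 3/6 + 2/5 + 2/4 + 3/7 + 2/5 + 1/4 + 4/7 + 5/7 + 1/5 + 3/5 + 4/7 + 2/6 + 1/3 + 2/3 + 1/4 = 587/70; mean = 587/70 ÷ 20 = 587/1400 = 0.419285… → 0.419.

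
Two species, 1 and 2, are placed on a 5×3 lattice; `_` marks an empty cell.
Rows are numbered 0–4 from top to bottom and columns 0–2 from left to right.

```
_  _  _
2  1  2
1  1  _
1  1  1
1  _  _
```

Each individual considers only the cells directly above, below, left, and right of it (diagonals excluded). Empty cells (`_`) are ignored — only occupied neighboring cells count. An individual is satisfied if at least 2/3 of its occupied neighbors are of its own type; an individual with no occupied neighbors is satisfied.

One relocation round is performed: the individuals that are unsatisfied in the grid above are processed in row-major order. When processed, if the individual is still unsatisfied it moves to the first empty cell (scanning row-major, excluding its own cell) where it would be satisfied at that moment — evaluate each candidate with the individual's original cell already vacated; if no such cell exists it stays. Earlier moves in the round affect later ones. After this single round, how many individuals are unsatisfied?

Initially unsatisfied (in order): (1,0), (1,1), (1,2).
  (1,0) → (0,0).
  (1,1) → (2,2).
  (1,2) → (0,1).
Resulting grid:
2 2 _
_ _ _
1 1 1
1 1 1
1 _ _
All satisfied now.

0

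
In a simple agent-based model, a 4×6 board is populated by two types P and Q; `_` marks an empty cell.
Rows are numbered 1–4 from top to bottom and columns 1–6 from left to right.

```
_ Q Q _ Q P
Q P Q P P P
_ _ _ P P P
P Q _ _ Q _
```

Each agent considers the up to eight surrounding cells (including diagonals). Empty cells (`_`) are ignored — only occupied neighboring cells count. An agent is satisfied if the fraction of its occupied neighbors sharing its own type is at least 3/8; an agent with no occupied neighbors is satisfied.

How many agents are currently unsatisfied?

(1,2)Q 3/4 ✓
(1,3)Q 2/4 ✓
(1,5)Q 0/4 ✗
(1,6)P 2/3 ✓
(2,1)Q 1/2 ✓
(2,2)P 0/4 ✗
(2,3)Q 2/5 ✓
(2,4)P 3/6 ✓
(2,5)P 6/7 ✓
(2,6)P 4/5 ✓
(3,4)P 3/5 ✓
(3,5)P 5/6 ✓
(3,6)P 3/4 ✓
(4,1)P 0/1 ✗
(4,2)Q 0/1 ✗
(4,5)Q 0/3 ✗
Unsatisfied: (1,5), (2,2), (4,1), (4,2), (4,5) — 5 in total.

5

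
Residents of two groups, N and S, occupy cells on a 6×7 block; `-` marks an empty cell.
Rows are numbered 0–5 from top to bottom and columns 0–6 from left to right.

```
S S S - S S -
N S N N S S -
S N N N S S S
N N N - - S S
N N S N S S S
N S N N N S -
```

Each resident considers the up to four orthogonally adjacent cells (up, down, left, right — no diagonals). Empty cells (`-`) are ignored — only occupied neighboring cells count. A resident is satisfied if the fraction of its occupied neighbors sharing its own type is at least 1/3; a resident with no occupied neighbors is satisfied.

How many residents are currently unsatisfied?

5

(0,0)S 1/2 ✓
(0,1)S 3/3 ✓
(0,2)S 1/2 ✓
(0,4)S 2/2 ✓
(0,5)S 2/2 ✓
(1,0)N 0/3 ✗
(1,1)S 1/4 ✗
(1,2)N 2/4 ✓
(1,3)N 2/3 ✓
(1,4)S 3/4 ✓
(1,5)S 3/3 ✓
(2,0)S 0/3 ✗
(2,1)N 2/4 ✓
(2,2)N 4/4 ✓
(2,3)N 2/3 ✓
(2,4)S 2/3 ✓
(2,5)S 4/4 ✓
(2,6)S 2/2 ✓
(3,0)N 2/3 ✓
(3,1)N 4/4 ✓
(3,2)N 2/3 ✓
(3,5)S 3/3 ✓
(3,6)S 3/3 ✓
(4,0)N 3/3 ✓
(4,1)N 2/4 ✓
(4,2)S 0/4 ✗
(4,3)N 1/3 ✓
(4,4)S 1/3 ✓
(4,5)S 4/4 ✓
(4,6)S 2/2 ✓
(5,0)N 1/2 ✓
(5,1)S 0/3 ✗
(5,2)N 1/3 ✓
(5,3)N 3/3 ✓
(5,4)N 1/3 ✓
(5,5)S 1/2 ✓
Unsatisfied: (1,0), (1,1), (2,0), (4,2), (5,1) — 5 in total.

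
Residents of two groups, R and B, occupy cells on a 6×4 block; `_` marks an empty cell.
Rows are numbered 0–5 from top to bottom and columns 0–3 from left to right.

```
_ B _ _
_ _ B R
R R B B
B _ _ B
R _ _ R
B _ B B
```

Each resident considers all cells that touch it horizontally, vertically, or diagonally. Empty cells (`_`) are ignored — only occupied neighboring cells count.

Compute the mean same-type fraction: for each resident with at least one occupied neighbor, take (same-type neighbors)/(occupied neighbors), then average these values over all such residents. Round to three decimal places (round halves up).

0.383

Row 0: (0,1)B 1/1
Row 1: (1,2)B 3/5 · (1,3)R 0/3
Row 2: (2,0)R 1/2 · (2,1)R 1/4 · (2,2)B 3/5 · (2,3)B 3/4
Row 3: (3,0)B 0/3 · (3,3)B 2/3
Row 4: (4,0)R 0/2 · (4,3)R 0/3
Row 5: (5,0)B 0/1 · (5,2)B 1/2 · (5,3)B 1/2
Sum over 14 residents: 1/1 + 3/5 + 0/3 + 1/2 + 1/4 + 3/5 + 3/4 + 0/3 + 2/3 + 0/2 + 0/3 + 0/1 + 1/2 + 1/2 = 161/30; mean = 161/30 ÷ 14 = 23/60 = 0.383333… → 0.383.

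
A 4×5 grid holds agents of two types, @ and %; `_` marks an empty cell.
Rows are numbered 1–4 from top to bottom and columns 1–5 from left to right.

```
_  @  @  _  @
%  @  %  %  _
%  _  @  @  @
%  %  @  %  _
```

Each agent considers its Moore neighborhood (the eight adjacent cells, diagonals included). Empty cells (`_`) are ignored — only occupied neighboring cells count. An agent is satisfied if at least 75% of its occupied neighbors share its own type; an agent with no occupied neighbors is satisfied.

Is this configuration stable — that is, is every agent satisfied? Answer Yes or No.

No

(1,2)@ 2/4 not
(1,3)@ 2/4 not
(1,5)@ 0/1 not
(2,1)% 1/3 not
(2,2)@ 3/6 not
(2,3)% 1/6 not
(2,4)% 1/6 not
(3,1)% 3/4 satisfied
(3,3)@ 3/7 not
(3,4)@ 3/6 not
(3,5)@ 1/3 not
(4,1)% 2/2 satisfied
(4,2)% 2/4 not
(4,3)@ 2/4 not
(4,4)% 0/4 not
For instance (1,2) has only 2/4 same-type neighbors, below 3/4.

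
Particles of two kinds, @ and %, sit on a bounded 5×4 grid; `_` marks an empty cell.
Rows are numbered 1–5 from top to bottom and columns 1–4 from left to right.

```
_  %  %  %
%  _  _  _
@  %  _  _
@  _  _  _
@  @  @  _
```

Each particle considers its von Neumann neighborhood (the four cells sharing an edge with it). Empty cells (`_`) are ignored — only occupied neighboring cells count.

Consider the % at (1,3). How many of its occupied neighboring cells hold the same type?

2

Occupied neighbors of (1,3): (1,2)=%, (1,4)=%.
Same type (%): 2 of 2.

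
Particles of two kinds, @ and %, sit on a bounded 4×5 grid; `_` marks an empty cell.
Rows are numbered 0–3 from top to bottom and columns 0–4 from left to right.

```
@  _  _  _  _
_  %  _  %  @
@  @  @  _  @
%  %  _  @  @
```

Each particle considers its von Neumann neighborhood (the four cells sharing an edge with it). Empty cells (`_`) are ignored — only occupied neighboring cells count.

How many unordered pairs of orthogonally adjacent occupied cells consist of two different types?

Scan each occupied cell's neighbors to the right and below so each pair is counted once.
Row 1: %(1,1)–@(2,1)≠ %(1,3)–@(1,4)≠ @(1,4)–@(2,4)=  → 2/3 unlike.
Row 2: @(2,0)–@(2,1)= @(2,0)–%(3,0)≠ @(2,1)–@(2,2)= @(2,1)–%(3,1)≠ @(2,4)–@(3,4)=  → 2/5 unlike.
Row 3: %(3,0)–%(3,1)= @(3,3)–@(3,4)=  → 0/2 unlike.
Total adjacent occupied pairs: 10; unlike-type pairs: 4.

4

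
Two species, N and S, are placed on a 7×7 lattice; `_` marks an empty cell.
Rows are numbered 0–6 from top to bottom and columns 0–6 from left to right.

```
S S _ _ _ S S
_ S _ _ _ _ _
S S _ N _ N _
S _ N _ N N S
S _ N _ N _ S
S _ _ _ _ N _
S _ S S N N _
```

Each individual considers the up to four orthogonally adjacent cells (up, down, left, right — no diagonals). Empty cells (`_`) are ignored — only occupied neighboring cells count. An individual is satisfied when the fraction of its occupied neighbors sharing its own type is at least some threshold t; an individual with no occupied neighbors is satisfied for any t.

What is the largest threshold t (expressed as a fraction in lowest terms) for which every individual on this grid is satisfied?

1/2

(0,0)S 1/1
(0,1)S 2/2
(0,5)S 1/1
(0,6)S 1/1
(1,1)S 2/2
(2,0)S 2/2
(2,1)S 2/2
(2,3)N — no occupied neighbors
(2,5)N 1/1
(3,0)S 2/2
(3,2)N 1/1
(3,4)N 2/2
(3,5)N 2/3
(3,6)S 1/2
(4,0)S 2/2
(4,2)N 1/1
(4,4)N 1/1
(4,6)S 1/1
(5,0)S 2/2
(5,5)N 1/1
(6,0)S 1/1
(6,2)S 1/1
(6,3)S 1/2
(6,4)N 1/2
(6,5)N 2/2
The smallest same-type fraction is 1/2 at (3,6), which reduces to 1/2. Any threshold above that leaves this individual unsatisfied.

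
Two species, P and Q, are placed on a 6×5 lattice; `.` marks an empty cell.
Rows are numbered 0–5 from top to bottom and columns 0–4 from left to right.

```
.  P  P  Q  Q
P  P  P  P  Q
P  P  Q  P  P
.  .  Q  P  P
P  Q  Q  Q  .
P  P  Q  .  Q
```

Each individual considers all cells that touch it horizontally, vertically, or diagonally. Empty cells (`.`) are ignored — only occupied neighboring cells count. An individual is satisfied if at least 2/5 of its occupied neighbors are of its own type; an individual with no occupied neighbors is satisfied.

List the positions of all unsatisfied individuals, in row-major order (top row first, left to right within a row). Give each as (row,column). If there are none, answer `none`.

(2,2)

(0,1)P 4/4 ok
(0,2)P 4/5 ok
(0,3)Q 2/5 ok
(0,4)Q 2/3 ok
(1,0)P 4/4 ok
(1,1)P 6/7 ok
(1,2)P 6/8 ok
(1,3)P 4/8 ok
(1,4)Q 2/5 ok
(2,0)P 3/3 ok
(2,1)P 4/6 ok
(2,2)Q 1/7 unhappy
(2,3)P 5/8 ok
(2,4)P 4/5 ok
(3,2)Q 4/7 ok
(3,3)P 3/7 ok
(3,4)P 3/4 ok
(4,0)P 2/3 ok
(4,1)Q 3/6 ok
(4,2)Q 4/6 ok
(4,3)Q 4/6 ok
(5,0)P 2/3 ok
(5,1)P 2/5 ok
(5,2)Q 3/4 ok
(5,4)Q 1/1 ok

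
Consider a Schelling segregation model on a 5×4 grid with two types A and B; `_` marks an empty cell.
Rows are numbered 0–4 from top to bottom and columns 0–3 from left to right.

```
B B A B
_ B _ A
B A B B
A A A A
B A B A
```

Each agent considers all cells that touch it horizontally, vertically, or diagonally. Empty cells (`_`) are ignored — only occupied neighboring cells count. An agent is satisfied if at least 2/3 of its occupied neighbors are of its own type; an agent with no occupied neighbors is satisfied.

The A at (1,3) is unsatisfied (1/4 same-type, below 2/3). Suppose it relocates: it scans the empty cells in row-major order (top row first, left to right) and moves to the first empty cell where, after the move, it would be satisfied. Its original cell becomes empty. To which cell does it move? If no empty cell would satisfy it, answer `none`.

Vacating (1,3). Empty cells in order:
  (1,0): 1/5 same-type → still unsatisfied.
  (1,2): 2/7 same-type → still unsatisfied.

none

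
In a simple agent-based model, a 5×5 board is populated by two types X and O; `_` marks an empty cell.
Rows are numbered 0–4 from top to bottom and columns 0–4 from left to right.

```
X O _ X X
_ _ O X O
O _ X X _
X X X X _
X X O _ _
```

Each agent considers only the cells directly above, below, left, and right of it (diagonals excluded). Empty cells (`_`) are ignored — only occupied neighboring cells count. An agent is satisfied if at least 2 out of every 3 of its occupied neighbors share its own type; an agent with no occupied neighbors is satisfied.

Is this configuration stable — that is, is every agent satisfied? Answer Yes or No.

(0,0)X 0/1 ✗
(0,1)O 0/1 ✗
(0,3)X 2/2 ✓
(0,4)X 1/2 ✗
(1,2)O 0/2 ✗
(1,3)X 2/4 ✗
(1,4)O 0/2 ✗
(2,0)O 0/1 ✗
(2,2)X 2/3 ✓
(2,3)X 3/3 ✓
(3,0)X 2/3 ✓
(3,1)X 3/3 ✓
(3,2)X 3/4 ✓
(3,3)X 2/2 ✓
(4,0)X 2/2 ✓
(4,1)X 2/3 ✓
(4,2)O 0/2 ✗
For instance (0,0) has only 0/1 same-type neighbors, below 2/3.

No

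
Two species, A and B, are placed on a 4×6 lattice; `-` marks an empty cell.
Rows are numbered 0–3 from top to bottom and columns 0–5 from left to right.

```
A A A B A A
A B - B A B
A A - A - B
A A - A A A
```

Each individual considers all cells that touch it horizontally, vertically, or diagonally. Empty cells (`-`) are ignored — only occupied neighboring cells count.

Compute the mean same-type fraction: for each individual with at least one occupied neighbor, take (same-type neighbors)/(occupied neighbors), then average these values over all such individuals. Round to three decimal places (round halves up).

0.576

(0,0)A 2/3
(0,1)A 3/4
(0,2)A 1/4
(0,3)B 1/4
(0,4)A 2/5
(0,5)A 2/3
(1,0)A 4/5
(1,1)B 0/6
(1,3)B 1/5
(1,4)A 3/7
(1,5)B 1/4
(2,0)A 4/5
(2,1)A 4/5
(2,3)A 3/4
(2,5)B 1/4
(3,0)A 3/3
(3,1)A 3/3
(3,3)A 2/2
(3,4)A 3/4
(3,5)A 1/2
Sum over 20 individuals: 2/3 + 3/4 + 1/4 + 1/4 + 2/5 + 2/3 + 4/5 + 0/6 + 1/5 + 3/7 + 1/4 + 4/5 + 4/5 + 3/4 + 1/4 + 3/3 + 3/3 + 2/2 + 3/4 + 1/2 = 967/84; mean = 967/84 ÷ 20 = 967/1680 = 0.575595… → 0.576.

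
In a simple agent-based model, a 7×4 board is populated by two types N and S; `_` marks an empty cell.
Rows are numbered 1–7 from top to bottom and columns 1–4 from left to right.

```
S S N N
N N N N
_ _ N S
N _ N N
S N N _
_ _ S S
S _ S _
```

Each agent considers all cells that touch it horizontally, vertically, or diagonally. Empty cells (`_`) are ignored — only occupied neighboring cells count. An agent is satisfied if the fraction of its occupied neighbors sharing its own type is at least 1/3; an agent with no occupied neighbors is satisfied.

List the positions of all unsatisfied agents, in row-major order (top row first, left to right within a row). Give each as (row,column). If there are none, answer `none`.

(1,2), (3,4), (5,1)

(1,1)S 1/3 ✓
(1,2)S 1/5 ✗
(1,3)N 4/5 ✓
(1,4)N 3/3 ✓
(2,1)N 1/3 ✓
(2,2)N 4/6 ✓
(2,3)N 5/7 ✓
(2,4)N 4/5 ✓
(3,3)N 5/6 ✓
(3,4)S 0/5 ✗
(4,1)N 1/2 ✓
(4,3)N 4/5 ✓
(4,4)N 3/4 ✓
(5,1)S 0/2 ✗
(5,2)N 3/5 ✓
(5,3)N 3/5 ✓
(6,3)S 2/4 ✓
(6,4)S 2/3 ✓
(7,1)S 0/0 ✓
(7,3)S 2/2 ✓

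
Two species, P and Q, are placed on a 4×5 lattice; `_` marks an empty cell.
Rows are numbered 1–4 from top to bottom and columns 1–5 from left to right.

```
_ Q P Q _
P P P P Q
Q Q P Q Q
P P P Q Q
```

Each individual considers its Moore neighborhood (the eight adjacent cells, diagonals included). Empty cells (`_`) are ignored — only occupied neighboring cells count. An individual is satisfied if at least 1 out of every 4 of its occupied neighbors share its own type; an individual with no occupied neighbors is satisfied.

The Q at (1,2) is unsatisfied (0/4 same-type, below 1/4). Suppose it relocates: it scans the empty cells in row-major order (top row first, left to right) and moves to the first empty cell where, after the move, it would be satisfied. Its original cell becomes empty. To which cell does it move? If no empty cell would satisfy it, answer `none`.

(1,5)

Vacating (1,2). Empty cells in order:
  (1,1): 0/2 same-type → still unsatisfied.
  (1,5): 2/3 same-type → satisfied — stop here.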